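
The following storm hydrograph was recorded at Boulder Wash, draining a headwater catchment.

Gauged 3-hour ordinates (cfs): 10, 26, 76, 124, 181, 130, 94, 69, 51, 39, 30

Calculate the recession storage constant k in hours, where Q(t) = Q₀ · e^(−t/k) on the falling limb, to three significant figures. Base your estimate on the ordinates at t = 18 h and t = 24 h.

On the falling limb, Q drops from 94 to 51 cfs between t = 18 h and t = 24 h (Δt = 6 h).
k = −Δt / ln(Q₂/Q₁) = −6 / ln(51/94) = 9.81 h.

k ≈ 9.81 h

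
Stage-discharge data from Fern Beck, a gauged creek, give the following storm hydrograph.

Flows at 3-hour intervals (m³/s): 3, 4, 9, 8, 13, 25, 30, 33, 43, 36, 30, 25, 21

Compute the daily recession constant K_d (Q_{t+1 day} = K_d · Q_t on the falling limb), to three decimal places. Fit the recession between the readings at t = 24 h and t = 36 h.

K_d ≈ 0.239

Between t = 24 h and t = 36 h the flow falls from 43 to 21 m³/s over 4×3 h = 12 h.
Per-interval ratio K = (21/43)^(1/4) = 0.8360; K_d = K^(24/3) = 0.239.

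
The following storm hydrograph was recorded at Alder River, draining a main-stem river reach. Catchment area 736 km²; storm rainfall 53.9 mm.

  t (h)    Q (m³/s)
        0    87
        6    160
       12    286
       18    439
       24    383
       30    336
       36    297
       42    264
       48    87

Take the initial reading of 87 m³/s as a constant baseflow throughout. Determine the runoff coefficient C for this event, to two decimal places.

ΣQ_DR = 1556 m³/s; V = ΣQ_DR·Δt = 3.361 × 10^7 m³.
Runoff depth d = V / A = 45.67 mm.
C = d / P = 45.67 / 53.9 = 0.85.

C ≈ 0.85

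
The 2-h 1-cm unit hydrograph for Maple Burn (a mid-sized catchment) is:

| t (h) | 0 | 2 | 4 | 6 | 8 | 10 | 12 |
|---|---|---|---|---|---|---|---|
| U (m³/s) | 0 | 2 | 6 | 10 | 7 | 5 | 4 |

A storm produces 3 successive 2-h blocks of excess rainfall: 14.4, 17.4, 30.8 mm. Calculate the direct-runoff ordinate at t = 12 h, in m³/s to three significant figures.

By discrete convolution, Q_j = Σ (P_i / 10 mm) · U_{j−i}.
At t = 12 h (j=6): Q = (14.4/10)·4 + (17.4/10)·5 + (30.8/10)·7 = 36.0 m³/s.

Q ≈ 36.0 m³/s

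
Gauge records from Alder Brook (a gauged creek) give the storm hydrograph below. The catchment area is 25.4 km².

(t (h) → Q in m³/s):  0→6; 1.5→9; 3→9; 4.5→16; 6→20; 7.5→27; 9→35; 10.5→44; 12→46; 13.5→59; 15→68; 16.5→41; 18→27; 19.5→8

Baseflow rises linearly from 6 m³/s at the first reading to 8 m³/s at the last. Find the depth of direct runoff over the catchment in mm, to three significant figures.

d ≈ 67.4 mm

Direct runoff: 0.00, 2.85, 2.69, 9.54, 13.38, 20.23, 28.08, 36.92, 38.77, 51.62, 60.46, 33.31, 19.15, 0.00 m³/s; ΣQ_DR = 317.0 m³/s.
V = ΣQ_DR · Δt = 317.0 × 5400 s = 1.712 × 10^6 m³.
Over A = 25.4 km², depth = V / A = 67.4 mm.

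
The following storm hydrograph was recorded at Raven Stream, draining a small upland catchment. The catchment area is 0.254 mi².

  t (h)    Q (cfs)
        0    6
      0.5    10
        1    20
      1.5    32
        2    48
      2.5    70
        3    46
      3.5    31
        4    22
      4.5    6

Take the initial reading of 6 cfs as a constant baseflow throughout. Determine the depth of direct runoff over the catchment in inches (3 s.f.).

Direct runoff: 0.0, 4.0, 14.0, 26.0, 42.0, 64.0, 40.0, 25.0, 16.0, 0.0 cfs; ΣQ_DR = 231.0 cfs.
V = ΣQ_DR · Δt = 231.0 × 1800 s = 4.158 × 10^5 ft³.
Over A = 0.254 mi², depth = V / A = 0.705 in.

d ≈ 0.705 in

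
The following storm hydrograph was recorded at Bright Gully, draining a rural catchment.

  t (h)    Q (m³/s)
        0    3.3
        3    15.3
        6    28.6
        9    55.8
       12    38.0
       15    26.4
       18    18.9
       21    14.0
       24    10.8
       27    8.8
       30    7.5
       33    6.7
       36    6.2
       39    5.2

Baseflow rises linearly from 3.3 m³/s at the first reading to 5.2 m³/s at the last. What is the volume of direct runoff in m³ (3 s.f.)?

V ≈ 2.01 × 10^6 m³

Direct-runoff ordinates (Q − Q_b): 0.00, 11.85, 25.01, 52.06, 34.12, 22.37, 14.72, 9.68, 6.33, 4.18, 2.74, 1.79, 1.15, 0.00 m³/s.
ΣQ_DR = 186.0 m³/s.
With Δt = 3 h = 10800 s, V = ΣQ_DR · Δt = 186.0 × 10800 = 2.01 × 10^6 m³.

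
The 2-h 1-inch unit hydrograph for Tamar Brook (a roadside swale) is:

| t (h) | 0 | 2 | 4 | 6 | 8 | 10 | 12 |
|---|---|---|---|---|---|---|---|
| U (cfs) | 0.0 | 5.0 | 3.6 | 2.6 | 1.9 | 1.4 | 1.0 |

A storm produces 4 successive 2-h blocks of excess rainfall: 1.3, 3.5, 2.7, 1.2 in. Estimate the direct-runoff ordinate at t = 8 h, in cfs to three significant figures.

Q ≈ 27.3 cfs

By discrete convolution, Q_j = Σ (P_i / 1 in) · U_{j−i}.
At t = 8 h (j=4): Q = (1.3/1)·1.9 + (3.5/1)·2.6 + (2.7/1)·3.6 + (1.2/1)·5.0 = 27.3 cfs.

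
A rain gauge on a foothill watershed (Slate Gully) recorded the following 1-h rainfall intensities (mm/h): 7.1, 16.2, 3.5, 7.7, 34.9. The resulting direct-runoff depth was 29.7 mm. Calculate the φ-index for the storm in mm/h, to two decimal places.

φ ≈ 10.70 mm/h

Only the 2 blocks with intensity above φ contribute runoff: 16.2, 34.9 mm/h.
Σ(I−φ)·Δt = d  ⇒  (16.2+34.9 − 2φ)·1 = 29.7
φ = (51.10 − 29.7/1) / 2 = 10.70 mm/h.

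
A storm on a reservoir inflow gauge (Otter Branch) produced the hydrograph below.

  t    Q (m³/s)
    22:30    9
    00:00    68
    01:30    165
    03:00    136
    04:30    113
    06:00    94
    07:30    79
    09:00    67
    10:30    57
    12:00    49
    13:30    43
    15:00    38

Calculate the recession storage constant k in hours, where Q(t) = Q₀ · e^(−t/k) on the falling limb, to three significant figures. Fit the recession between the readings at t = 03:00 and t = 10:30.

On the falling limb, Q drops from 136 to 57 m³/s between t = 03:00 and t = 10:30 (Δt = 7.5 h).
k = −Δt / ln(Q₂/Q₁) = −7.5 / ln(57/136) = 8.62 h.

k ≈ 8.62 h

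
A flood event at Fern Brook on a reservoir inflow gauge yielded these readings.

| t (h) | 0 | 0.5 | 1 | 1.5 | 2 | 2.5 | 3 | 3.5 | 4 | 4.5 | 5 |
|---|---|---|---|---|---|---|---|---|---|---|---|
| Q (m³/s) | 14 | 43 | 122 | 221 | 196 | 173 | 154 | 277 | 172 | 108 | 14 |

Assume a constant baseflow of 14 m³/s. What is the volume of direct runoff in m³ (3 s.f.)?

V ≈ 2.41 × 10^6 m³

Direct-runoff ordinates (Q − Q_b): 0.0, 29.0, 108.0, 207.0, 182.0, 159.0, 140.0, 263.0, 158.0, 94.0, 0.0 m³/s.
ΣQ_DR = 1340 m³/s.
With Δt = 0.5 h = 1800 s, V = ΣQ_DR · Δt = 1340 × 1800 = 2.41 × 10^6 m³.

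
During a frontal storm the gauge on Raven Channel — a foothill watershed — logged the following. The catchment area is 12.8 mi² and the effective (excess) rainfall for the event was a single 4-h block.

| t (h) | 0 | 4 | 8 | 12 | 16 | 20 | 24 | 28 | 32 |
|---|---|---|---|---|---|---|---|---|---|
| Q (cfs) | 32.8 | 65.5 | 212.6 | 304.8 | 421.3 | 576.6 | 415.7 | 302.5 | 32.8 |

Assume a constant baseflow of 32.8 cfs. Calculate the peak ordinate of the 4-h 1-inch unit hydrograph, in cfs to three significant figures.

U_p ≈ 543 cfs

Direct runoff: 0.0, 32.7, 179.8, 272.0, 388.5, 543.8, 382.9, 269.7, 0.0 cfs; ΣQ_DR = 2069 cfs, peak = 543.8 cfs.
Runoff depth d = ΣQ_DR·Δt / A = 2069 × 14400 / (12.8 mi²) = 1.002 in.
The 1-inch UH is the DRH scaled by (1 in)/d, so U_p = 543.8 × 1/1.002 = 543 cfs.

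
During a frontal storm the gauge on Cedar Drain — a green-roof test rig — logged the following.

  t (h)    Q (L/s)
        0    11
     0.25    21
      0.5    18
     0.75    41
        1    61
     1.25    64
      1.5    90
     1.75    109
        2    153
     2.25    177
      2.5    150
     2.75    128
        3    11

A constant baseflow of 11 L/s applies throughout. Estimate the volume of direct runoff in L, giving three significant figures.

Direct-runoff ordinates (Q − Q_b): 0.0, 10.0, 7.0, 30.0, 50.0, 53.0, 79.0, 98.0, 142.0, 166.0, 139.0, 117.0, 0.0 L/s.
ΣQ_DR = 891.0 L/s.
With Δt = 0.25 h = 900 s, V = ΣQ_DR · Δt = 891.0 × 900 = 8.02 × 10^5 L.

V ≈ 8.02 × 10^5 L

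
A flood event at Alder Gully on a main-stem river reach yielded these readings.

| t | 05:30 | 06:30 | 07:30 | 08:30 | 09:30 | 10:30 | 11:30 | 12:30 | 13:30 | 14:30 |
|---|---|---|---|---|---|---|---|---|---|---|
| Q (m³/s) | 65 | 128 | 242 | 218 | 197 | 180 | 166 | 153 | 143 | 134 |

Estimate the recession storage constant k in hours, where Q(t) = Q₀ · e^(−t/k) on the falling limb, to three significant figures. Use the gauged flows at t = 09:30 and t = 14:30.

k ≈ 13.0 h

On the falling limb, Q drops from 197 to 134 m³/s between t = 09:30 and t = 14:30 (Δt = 5 h).
k = −Δt / ln(Q₂/Q₁) = −5 / ln(134/197) = 13.0 h.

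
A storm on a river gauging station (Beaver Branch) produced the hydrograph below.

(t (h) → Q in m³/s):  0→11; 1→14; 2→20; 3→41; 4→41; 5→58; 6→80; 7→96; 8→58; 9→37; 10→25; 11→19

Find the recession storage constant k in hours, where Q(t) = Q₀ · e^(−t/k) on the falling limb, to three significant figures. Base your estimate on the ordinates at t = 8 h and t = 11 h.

On the falling limb, Q drops from 58 to 19 m³/s between t = 8 h and t = 11 h (Δt = 3 h).
k = −Δt / ln(Q₂/Q₁) = −3 / ln(19/58) = 2.69 h.

k ≈ 2.69 h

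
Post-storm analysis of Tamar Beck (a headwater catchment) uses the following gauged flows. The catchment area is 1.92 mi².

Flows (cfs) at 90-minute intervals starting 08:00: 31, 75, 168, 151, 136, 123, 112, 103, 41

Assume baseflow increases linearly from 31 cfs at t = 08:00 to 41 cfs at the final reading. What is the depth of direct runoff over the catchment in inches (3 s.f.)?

Direct runoff: 0.00, 42.75, 134.50, 116.25, 100.00, 85.75, 73.50, 63.25, 0.00 cfs; ΣQ_DR = 616.0 cfs.
V = ΣQ_DR · Δt = 616.0 × 5400 s = 3.326 × 10^6 ft³.
Over A = 1.92 mi², depth = V / A = 0.746 in.

d ≈ 0.746 in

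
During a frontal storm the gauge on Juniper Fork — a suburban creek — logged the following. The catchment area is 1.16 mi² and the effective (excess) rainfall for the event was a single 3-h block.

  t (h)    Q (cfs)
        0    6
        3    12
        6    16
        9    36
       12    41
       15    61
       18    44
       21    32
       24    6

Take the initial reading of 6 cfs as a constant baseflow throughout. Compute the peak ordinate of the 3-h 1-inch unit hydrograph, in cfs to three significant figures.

U_p ≈ 68.6 cfs

Direct runoff: 0.0, 6.0, 10.0, 30.0, 35.0, 55.0, 38.0, 26.0, 0.0 cfs; ΣQ_DR = 200.0 cfs, peak = 55.0 cfs.
Runoff depth d = ΣQ_DR·Δt / A = 200.0 × 10800 / (1.16 mi²) = 0.8015 in.
The 1-inch UH is the DRH scaled by (1 in)/d, so U_p = 55.0 × 1/0.8015 = 68.6 cfs.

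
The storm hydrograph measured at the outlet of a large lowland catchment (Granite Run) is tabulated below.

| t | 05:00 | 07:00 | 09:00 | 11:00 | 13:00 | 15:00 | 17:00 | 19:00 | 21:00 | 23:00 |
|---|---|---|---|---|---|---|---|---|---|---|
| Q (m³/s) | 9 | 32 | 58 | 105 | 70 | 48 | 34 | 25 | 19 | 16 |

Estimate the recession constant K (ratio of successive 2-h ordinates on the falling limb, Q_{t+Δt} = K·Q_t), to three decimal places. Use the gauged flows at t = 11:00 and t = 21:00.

K ≈ 0.710

Using the recession-limb readings at t = 11:00 and t = 21:00: Q falls from 105 to 19 m³/s over 5 intervals.
K = (Q₂/Q₁)^(1/5) = (19/105)^(1/5) = 0.710.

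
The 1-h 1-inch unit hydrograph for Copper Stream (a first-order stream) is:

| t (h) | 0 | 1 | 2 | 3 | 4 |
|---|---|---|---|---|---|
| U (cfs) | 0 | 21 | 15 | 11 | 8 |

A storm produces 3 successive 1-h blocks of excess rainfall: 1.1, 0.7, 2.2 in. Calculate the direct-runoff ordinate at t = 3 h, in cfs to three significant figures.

Q ≈ 68.8 cfs

By discrete convolution, Q_j = Σ (P_i / 1 in) · U_{j−i}.
At t = 3 h (j=3): Q = (1.1/1)·11 + (0.7/1)·15 + (2.2/1)·21 = 68.8 cfs.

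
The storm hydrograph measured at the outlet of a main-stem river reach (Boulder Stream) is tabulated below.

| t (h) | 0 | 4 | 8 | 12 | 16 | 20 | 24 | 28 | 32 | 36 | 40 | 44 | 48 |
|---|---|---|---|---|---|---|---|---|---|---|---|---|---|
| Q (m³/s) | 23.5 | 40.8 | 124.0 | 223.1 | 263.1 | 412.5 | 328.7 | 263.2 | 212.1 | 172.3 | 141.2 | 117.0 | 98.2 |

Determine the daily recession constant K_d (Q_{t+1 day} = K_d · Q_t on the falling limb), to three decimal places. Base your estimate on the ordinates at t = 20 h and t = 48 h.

K_d ≈ 0.292

Between t = 20 h and t = 48 h the flow falls from 412.5 to 98.2 m³/s over 7×4 h = 28 h.
Per-interval ratio K = (98.2/412.5)^(1/7) = 0.8146; K_d = K^(24/4) = 0.292.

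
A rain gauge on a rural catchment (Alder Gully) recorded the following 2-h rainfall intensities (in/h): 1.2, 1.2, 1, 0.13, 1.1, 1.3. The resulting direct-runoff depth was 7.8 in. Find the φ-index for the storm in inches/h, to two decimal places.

Only the 5 blocks with intensity above φ contribute runoff: 1.2, 1.2, 1, 1.1, 1.3 in/h.
Σ(I−φ)·Δt = d  ⇒  (1.2+1.2+1+1.1+1.3 − 5φ)·2 = 7.8
φ = (5.800 − 7.8/2) / 5 = 0.38 in/h.

φ ≈ 0.38 in/h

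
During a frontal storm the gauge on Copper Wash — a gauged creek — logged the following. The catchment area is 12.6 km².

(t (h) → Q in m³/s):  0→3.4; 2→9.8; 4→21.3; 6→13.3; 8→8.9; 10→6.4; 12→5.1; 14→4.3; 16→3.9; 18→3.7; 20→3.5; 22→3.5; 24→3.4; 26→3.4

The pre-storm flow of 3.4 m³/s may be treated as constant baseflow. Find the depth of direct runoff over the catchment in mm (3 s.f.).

Direct runoff: 0.0, 6.4, 17.9, 9.9, 5.5, 3.0, 1.7, 0.9, 0.5, 0.3, 0.1, 0.1, 0.0, 0.0 m³/s; ΣQ_DR = 46.30 m³/s.
V = ΣQ_DR · Δt = 46.30 × 7200 s = 3.334 × 10^5 m³.
Over A = 12.6 km², depth = V / A = 26.5 mm.

d ≈ 26.5 mm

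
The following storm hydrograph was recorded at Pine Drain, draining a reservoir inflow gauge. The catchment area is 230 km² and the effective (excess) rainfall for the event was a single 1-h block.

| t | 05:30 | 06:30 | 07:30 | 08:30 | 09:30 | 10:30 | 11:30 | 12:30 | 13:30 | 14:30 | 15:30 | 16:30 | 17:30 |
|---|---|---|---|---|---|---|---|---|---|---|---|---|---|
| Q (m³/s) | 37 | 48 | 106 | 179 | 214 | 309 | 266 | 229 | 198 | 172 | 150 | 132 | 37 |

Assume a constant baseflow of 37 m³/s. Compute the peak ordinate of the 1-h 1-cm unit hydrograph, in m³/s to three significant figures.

U_p ≈ 109 m³/s

Direct runoff: 0.0, 11.0, 69.0, 142.0, 177.0, 272.0, 229.0, 192.0, 161.0, 135.0, 113.0, 95.0, 0.0 m³/s; ΣQ_DR = 1596 m³/s, peak = 272.0 m³/s.
Runoff depth d = ΣQ_DR·Δt / A = 1596 × 3600 / (230 km²) = 24.98 mm.
The 1-cm UH is the DRH scaled by (10 mm)/d, so U_p = 272.0 × 10/24.98 = 109 m³/s.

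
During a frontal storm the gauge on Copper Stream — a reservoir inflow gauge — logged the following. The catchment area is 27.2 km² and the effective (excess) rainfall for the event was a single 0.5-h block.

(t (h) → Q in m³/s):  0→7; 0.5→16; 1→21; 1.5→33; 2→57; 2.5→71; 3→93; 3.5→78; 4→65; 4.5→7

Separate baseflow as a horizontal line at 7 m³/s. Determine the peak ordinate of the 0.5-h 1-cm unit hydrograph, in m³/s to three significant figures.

Direct runoff: 0.0, 9.0, 14.0, 26.0, 50.0, 64.0, 86.0, 71.0, 58.0, 0.0 m³/s; ΣQ_DR = 378.0 m³/s, peak = 86.0 m³/s.
Runoff depth d = ΣQ_DR·Δt / A = 378.0 × 1800 / (27.2 km²) = 25.01 mm.
The 1-cm UH is the DRH scaled by (10 mm)/d, so U_p = 86.0 × 10/25.01 = 34.4 m³/s.

U_p ≈ 34.4 m³/s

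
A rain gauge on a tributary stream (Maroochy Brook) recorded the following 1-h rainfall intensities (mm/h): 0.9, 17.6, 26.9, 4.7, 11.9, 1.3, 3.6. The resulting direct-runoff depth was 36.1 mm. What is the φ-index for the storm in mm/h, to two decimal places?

Only the 3 blocks with intensity above φ contribute runoff: 17.6, 26.9, 11.9 mm/h.
Σ(I−φ)·Δt = d  ⇒  (17.6+26.9+11.9 − 3φ)·1 = 36.1
φ = (56.40 − 36.1/1) / 3 = 6.77 mm/h.

φ ≈ 6.77 mm/h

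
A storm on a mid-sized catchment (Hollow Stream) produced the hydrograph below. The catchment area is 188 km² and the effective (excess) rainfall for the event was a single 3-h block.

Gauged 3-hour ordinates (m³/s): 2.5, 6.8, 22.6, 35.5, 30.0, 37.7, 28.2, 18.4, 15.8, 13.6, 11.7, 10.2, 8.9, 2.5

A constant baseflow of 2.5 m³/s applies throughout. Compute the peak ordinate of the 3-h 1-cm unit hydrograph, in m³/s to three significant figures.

Direct runoff: 0.0, 4.3, 20.1, 33.0, 27.5, 35.2, 25.7, 15.9, 13.3, 11.1, 9.2, 7.7, 6.4, 0.0 m³/s; ΣQ_DR = 209.4 m³/s, peak = 35.2 m³/s.
Runoff depth d = ΣQ_DR·Δt / A = 209.4 × 10800 / (188 km²) = 12.03 mm.
The 1-cm UH is the DRH scaled by (10 mm)/d, so U_p = 35.2 × 10/12.03 = 29.3 m³/s.

U_p ≈ 29.3 m³/s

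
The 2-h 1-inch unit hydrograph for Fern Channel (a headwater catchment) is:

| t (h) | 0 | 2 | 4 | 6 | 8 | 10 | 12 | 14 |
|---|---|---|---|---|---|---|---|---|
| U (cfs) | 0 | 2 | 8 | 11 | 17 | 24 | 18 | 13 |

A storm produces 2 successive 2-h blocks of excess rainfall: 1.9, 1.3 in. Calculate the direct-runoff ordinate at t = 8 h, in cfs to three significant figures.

By discrete convolution, Q_j = Σ (P_i / 1 in) · U_{j−i}.
At t = 8 h (j=4): Q = (1.9/1)·17 + (1.3/1)·11 = 46.6 cfs.

Q ≈ 46.6 cfs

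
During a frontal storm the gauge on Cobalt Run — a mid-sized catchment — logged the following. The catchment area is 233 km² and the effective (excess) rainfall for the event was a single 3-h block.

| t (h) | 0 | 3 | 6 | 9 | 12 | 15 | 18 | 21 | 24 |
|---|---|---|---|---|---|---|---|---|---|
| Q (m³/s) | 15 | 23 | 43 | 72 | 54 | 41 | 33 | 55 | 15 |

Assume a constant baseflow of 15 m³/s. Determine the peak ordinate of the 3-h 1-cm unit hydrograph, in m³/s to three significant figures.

Direct runoff: 0.0, 8.0, 28.0, 57.0, 39.0, 26.0, 18.0, 40.0, 0.0 m³/s; ΣQ_DR = 216.0 m³/s, peak = 57.0 m³/s.
Runoff depth d = ΣQ_DR·Δt / A = 216.0 × 10800 / (233 km²) = 10.01 mm.
The 1-cm UH is the DRH scaled by (10 mm)/d, so U_p = 57.0 × 10/10.01 = 56.9 m³/s.

U_p ≈ 56.9 m³/s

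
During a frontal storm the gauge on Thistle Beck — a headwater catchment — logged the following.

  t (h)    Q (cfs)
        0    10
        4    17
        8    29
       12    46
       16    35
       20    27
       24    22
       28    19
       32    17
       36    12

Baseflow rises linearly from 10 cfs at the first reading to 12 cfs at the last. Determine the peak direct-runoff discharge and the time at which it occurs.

Subtracting baseflow gives direct-runoff ordinates: 0.00, 6.78, 18.56, 35.33, 24.11, 15.89, 10.67, 7.44, 5.22, 0.00 cfs.
The maximum is 35.33 cfs, occurring at the reading for t = 12 h.

Q_p = 35.33 cfs at t = 12 h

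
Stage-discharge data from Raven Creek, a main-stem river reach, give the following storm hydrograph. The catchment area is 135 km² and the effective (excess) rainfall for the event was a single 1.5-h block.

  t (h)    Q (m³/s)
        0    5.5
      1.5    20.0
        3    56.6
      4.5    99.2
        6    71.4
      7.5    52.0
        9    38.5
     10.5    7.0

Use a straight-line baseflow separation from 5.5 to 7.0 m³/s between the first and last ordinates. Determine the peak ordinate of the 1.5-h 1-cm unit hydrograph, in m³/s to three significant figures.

Direct runoff: 0.00, 14.29, 50.67, 93.06, 65.04, 45.43, 31.71, 0.00 m³/s; ΣQ_DR = 300.2 m³/s, peak = 93.06 m³/s.
Runoff depth d = ΣQ_DR·Δt / A = 300.2 × 5400 / (135 km²) = 12.01 mm.
The 1-cm UH is the DRH scaled by (10 mm)/d, so U_p = 93.06 × 10/12.01 = 77.5 m³/s.

U_p ≈ 77.5 m³/s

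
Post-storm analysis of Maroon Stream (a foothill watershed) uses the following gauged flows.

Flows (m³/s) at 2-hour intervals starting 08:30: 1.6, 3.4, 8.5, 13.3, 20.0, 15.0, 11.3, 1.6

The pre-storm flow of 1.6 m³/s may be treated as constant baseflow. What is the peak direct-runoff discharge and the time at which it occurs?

Subtracting baseflow gives direct-runoff ordinates: 0.0, 1.8, 6.9, 11.7, 18.4, 13.4, 9.7, 0.0 m³/s.
The maximum is 18.4 m³/s, occurring at the reading for t = 16:30.

Q_p = 18.4 m³/s at t = 16:30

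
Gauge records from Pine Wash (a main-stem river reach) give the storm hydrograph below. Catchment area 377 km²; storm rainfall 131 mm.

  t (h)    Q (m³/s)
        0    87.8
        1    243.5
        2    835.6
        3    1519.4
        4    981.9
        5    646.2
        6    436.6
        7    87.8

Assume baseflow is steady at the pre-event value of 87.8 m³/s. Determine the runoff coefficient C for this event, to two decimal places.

ΣQ_DR = 4136 m³/s; V = ΣQ_DR·Δt = 1.489 × 10^7 m³.
Runoff depth d = V / A = 39.50 mm.
C = d / P = 39.50 / 131 = 0.30.

C ≈ 0.30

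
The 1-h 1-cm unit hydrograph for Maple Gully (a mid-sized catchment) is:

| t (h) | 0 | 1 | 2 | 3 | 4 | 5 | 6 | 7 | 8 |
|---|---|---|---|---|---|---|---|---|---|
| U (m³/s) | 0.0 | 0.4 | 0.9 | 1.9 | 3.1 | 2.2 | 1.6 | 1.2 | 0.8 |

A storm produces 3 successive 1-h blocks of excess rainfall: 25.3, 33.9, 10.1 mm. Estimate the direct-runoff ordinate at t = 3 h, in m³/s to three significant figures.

By discrete convolution, Q_j = Σ (P_i / 10 mm) · U_{j−i}.
At t = 3 h (j=3): Q = (25.3/10)·1.9 + (33.9/10)·0.9 + (10.1/10)·0.4 = 8.26 m³/s.

Q ≈ 8.26 m³/s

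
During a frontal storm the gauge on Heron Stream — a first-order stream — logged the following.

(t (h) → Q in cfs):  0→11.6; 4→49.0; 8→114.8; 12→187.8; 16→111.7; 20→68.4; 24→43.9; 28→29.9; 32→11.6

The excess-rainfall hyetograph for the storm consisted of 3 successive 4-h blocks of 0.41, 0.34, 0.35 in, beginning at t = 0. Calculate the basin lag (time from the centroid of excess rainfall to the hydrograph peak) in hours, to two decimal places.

Centroid of excess rainfall: t_c = Σ P_i·t̄_i / ΣP_i = 5.7818 h (block centres at 2, 6, 10 h).
Hydrograph peak occurs at t = 12 h, so basin lag t_L = 12 − 5.7818 = 6.22 h.

t_L ≈ 6.22 h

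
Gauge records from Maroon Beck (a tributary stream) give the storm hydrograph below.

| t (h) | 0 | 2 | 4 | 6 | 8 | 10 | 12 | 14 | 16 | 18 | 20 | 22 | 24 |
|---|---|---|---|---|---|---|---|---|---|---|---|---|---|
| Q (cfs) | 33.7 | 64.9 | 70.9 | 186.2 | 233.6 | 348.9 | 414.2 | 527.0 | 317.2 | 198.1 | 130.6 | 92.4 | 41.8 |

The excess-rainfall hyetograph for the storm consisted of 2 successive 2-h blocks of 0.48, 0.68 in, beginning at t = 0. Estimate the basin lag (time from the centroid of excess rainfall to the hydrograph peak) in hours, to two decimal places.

Centroid of excess rainfall: t_c = Σ P_i·t̄_i / ΣP_i = 2.1724 h (block centres at 1, 3 h).
Hydrograph peak occurs at t = 14 h, so basin lag t_L = 14 − 2.1724 = 11.83 h.

t_L ≈ 11.83 h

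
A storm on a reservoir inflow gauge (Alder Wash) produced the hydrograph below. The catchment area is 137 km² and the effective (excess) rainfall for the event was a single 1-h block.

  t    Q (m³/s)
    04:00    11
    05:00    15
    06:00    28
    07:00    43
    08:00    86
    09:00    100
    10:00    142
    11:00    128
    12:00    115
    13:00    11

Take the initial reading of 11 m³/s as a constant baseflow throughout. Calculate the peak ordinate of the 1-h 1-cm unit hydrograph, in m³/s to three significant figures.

Direct runoff: 0.0, 4.0, 17.0, 32.0, 75.0, 89.0, 131.0, 117.0, 104.0, 0.0 m³/s; ΣQ_DR = 569.0 m³/s, peak = 131.0 m³/s.
Runoff depth d = ΣQ_DR·Δt / A = 569.0 × 3600 / (137 km²) = 14.95 mm.
The 1-cm UH is the DRH scaled by (10 mm)/d, so U_p = 131.0 × 10/14.95 = 87.6 m³/s.

U_p ≈ 87.6 m³/s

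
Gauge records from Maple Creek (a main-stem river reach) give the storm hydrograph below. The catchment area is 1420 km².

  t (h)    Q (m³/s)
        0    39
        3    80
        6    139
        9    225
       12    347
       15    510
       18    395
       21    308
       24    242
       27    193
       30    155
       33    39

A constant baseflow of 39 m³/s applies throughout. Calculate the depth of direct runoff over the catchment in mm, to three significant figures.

Direct runoff: 0.0, 41.0, 100.0, 186.0, 308.0, 471.0, 356.0, 269.0, 203.0, 154.0, 116.0, 0.0 m³/s; ΣQ_DR = 2204 m³/s.
V = ΣQ_DR · Δt = 2204 × 10800 s = 2.380 × 10^7 m³.
Over A = 1420 km², depth = V / A = 16.8 mm.

d ≈ 16.8 mm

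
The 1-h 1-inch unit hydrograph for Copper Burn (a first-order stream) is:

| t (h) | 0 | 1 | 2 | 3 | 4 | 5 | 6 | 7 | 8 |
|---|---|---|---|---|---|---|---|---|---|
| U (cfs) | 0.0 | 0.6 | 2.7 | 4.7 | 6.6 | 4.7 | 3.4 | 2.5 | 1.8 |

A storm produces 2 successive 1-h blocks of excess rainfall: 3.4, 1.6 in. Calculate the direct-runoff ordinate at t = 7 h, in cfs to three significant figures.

By discrete convolution, Q_j = Σ (P_i / 1 in) · U_{j−i}.
At t = 7 h (j=7): Q = (3.4/1)·2.5 + (1.6/1)·3.4 = 13.9 cfs.

Q ≈ 13.9 cfs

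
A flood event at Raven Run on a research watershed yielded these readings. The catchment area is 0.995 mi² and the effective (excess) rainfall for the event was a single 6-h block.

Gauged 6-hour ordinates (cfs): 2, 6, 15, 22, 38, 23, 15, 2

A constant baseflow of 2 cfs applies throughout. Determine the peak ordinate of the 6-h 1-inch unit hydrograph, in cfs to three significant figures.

Direct runoff: 0.0, 4.0, 13.0, 20.0, 36.0, 21.0, 13.0, 0.0 cfs; ΣQ_DR = 107.0 cfs, peak = 36.0 cfs.
Runoff depth d = ΣQ_DR·Δt / A = 107.0 × 21600 / (0.995 mi²) = 0.9998 in.
The 1-inch UH is the DRH scaled by (1 in)/d, so U_p = 36.0 × 1/0.9998 = 36.0 cfs.

U_p ≈ 36.0 cfs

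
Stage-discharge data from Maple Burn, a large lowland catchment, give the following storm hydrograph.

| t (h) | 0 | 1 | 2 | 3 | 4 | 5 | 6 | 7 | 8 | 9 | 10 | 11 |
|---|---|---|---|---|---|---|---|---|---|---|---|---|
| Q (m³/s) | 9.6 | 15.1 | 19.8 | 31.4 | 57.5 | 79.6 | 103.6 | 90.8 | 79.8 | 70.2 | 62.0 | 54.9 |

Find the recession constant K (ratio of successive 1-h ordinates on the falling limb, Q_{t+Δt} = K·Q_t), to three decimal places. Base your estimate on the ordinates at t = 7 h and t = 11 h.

K ≈ 0.882

Using the recession-limb readings at t = 7 h and t = 11 h: Q falls from 90.8 to 54.9 m³/s over 4 intervals.
K = (Q₂/Q₁)^(1/4) = (54.9/90.8)^(1/4) = 0.882.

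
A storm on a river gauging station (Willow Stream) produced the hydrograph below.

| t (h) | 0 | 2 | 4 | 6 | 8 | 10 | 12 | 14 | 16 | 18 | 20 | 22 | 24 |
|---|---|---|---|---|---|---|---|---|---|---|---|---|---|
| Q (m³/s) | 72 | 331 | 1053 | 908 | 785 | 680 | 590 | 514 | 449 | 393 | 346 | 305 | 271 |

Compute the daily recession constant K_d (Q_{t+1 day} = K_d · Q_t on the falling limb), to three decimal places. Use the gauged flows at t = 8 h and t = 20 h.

K_d ≈ 0.194

Between t = 8 h and t = 20 h the flow falls from 785 to 346 m³/s over 6×2 h = 12 h.
Per-interval ratio K = (346/785)^(1/6) = 0.8724; K_d = K^(24/2) = 0.194.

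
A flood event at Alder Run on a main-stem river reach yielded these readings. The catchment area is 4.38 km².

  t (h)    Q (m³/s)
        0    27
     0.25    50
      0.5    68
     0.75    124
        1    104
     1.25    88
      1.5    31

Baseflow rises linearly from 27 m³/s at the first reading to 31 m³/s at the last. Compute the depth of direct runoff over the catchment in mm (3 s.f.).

d ≈ 59.4 mm

Direct runoff: 0.00, 22.33, 39.67, 95.00, 74.33, 57.67, 0.00 m³/s; ΣQ_DR = 289.0 m³/s.
V = ΣQ_DR · Δt = 289.0 × 900 s = 2.601 × 10^5 m³.
Over A = 4.38 km², depth = V / A = 59.4 mm.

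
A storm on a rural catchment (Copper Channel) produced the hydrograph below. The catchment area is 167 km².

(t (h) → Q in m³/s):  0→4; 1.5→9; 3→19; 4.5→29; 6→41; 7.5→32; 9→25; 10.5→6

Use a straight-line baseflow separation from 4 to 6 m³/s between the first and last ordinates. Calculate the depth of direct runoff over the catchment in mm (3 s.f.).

Direct runoff: 0.00, 4.71, 14.43, 24.14, 35.86, 26.57, 19.29, 0.00 m³/s; ΣQ_DR = 125.0 m³/s.
V = ΣQ_DR · Δt = 125.0 × 5400 s = 6.750 × 10^5 m³.
Over A = 167 km², depth = V / A = 4.04 mm.

d ≈ 4.04 mm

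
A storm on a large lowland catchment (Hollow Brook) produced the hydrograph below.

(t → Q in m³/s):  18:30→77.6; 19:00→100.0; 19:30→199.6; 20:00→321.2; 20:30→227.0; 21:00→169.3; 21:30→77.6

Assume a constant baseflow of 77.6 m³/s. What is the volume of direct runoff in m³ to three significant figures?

Direct-runoff ordinates (Q − Q_b): 0.0, 22.4, 122.0, 243.6, 149.4, 91.7, 0.0 m³/s.
ΣQ_DR = 629.1 m³/s.
With Δt = 0.5 h = 1800 s, V = ΣQ_DR · Δt = 629.1 × 1800 = 1.13 × 10^6 m³.

V ≈ 1.13 × 10^6 m³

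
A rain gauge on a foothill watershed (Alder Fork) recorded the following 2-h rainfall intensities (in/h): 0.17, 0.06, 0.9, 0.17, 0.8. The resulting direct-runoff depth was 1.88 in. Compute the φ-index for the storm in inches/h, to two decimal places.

Only the 2 blocks with intensity above φ contribute runoff: 0.9, 0.8 in/h.
Σ(I−φ)·Δt = d  ⇒  (0.9+0.8 − 2φ)·2 = 1.88
φ = (1.700 − 1.88/2) / 2 = 0.38 in/h.

φ ≈ 0.38 in/h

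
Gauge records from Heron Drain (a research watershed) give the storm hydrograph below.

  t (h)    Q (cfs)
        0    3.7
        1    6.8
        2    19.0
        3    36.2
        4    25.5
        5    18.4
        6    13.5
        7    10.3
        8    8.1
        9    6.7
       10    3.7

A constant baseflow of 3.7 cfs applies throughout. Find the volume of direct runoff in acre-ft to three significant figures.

Direct-runoff ordinates (Q − Q_b): 0.0, 3.1, 15.3, 32.5, 21.8, 14.7, 9.8, 6.6, 4.4, 3.0, 0.0 cfs.
ΣQ_DR = 111.2 cfs.
With Δt = 1 h = 3600 s, V = ΣQ_DR · Δt = 111.2 × 3600 = 4.00 × 10^5 ft³ = 9.19 acre-ft.

V ≈ 9.19 acre-ft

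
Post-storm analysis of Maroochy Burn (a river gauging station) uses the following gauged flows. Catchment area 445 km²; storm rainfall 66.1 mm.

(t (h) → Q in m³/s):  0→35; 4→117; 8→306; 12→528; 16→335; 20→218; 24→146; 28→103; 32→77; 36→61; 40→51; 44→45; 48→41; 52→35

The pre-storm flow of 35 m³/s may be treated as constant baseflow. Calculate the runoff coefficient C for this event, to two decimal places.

ΣQ_DR = 1608 m³/s; V = ΣQ_DR·Δt = 2.316 × 10^7 m³.
Runoff depth d = V / A = 52.03 mm.
C = d / P = 52.03 / 66.1 = 0.79.

C ≈ 0.79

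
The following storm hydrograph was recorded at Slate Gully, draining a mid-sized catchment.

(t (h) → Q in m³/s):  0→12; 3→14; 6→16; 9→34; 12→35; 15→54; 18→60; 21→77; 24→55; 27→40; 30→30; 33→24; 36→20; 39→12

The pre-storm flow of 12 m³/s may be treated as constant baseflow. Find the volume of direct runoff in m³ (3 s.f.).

Direct-runoff ordinates (Q − Q_b): 0.0, 2.0, 4.0, 22.0, 23.0, 42.0, 48.0, 65.0, 43.0, 28.0, 18.0, 12.0, 8.0, 0.0 m³/s.
ΣQ_DR = 315.0 m³/s.
With Δt = 3 h = 10800 s, V = ΣQ_DR · Δt = 315.0 × 10800 = 3.40 × 10^6 m³.

V ≈ 3.40 × 10^6 m³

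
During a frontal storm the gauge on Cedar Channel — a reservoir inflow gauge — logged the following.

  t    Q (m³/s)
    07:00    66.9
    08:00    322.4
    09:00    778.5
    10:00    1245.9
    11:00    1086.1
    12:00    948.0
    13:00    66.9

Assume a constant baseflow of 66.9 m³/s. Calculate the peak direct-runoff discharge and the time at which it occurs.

Subtracting baseflow gives direct-runoff ordinates: 0.0, 255.5, 711.6, 1179.0, 1019.2, 881.1, 0.0 m³/s.
The maximum is 1179.0 m³/s, occurring at the reading for t = 10:00.

Q_p = 1179.0 m³/s at t = 10:00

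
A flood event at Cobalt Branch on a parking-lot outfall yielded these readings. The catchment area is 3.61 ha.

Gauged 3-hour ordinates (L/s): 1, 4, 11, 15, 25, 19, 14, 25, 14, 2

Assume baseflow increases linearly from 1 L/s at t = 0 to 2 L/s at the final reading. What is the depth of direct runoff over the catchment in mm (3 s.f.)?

Direct runoff: 0.00, 2.89, 9.78, 13.67, 23.56, 17.44, 12.33, 23.22, 12.11, 0.00 L/s; ΣQ_DR = 115.0 L/s.
V = ΣQ_DR · Δt = 115.0 × 10800 s = 1.242 × 10^6 L.
Over A = 3.61 ha, depth = V / A = 34.4 mm.

d ≈ 34.4 mm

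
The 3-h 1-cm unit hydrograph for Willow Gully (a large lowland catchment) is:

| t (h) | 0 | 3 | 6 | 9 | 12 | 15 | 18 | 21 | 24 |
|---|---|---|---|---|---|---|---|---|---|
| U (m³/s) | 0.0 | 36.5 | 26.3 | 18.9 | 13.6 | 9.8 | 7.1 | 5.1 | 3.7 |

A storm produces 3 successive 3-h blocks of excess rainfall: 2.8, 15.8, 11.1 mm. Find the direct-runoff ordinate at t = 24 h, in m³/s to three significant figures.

Q ≈ 17.0 m³/s

By discrete convolution, Q_j = Σ (P_i / 10 mm) · U_{j−i}.
At t = 24 h (j=8): Q = (2.8/10)·3.7 + (15.8/10)·5.1 + (11.1/10)·7.1 = 17.0 m³/s.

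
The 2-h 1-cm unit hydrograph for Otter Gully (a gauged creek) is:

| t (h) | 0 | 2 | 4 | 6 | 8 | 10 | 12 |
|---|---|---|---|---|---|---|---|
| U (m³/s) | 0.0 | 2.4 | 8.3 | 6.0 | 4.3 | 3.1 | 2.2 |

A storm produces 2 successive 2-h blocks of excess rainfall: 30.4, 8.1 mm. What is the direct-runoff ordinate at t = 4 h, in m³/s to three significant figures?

Q ≈ 27.2 m³/s

By discrete convolution, Q_j = Σ (P_i / 10 mm) · U_{j−i}.
At t = 4 h (j=2): Q = (30.4/10)·8.3 + (8.1/10)·2.4 = 27.2 m³/s.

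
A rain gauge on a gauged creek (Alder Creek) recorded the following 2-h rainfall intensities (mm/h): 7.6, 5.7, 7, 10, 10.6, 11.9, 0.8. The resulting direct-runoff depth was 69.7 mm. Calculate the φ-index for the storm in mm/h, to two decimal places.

φ ≈ 2.99 mm/h

Only the 6 blocks with intensity above φ contribute runoff: 7.6, 5.7, 7, 10, 10.6, 11.9 mm/h.
Σ(I−φ)·Δt = d  ⇒  (7.6+5.7+7+10+10.6+11.9 − 6φ)·2 = 69.7
φ = (52.80 − 69.7/2) / 6 = 2.99 mm/h.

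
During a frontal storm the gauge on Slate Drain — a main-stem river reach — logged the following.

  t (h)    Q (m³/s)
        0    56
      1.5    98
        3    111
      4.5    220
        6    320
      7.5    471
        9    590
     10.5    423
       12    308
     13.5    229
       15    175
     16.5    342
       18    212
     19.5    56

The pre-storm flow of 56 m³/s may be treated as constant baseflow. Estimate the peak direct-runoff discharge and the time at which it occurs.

Subtracting baseflow gives direct-runoff ordinates: 0.0, 42.0, 55.0, 164.0, 264.0, 415.0, 534.0, 367.0, 252.0, 173.0, 119.0, 286.0, 156.0, 0.0 m³/s.
The maximum is 534.0 m³/s, occurring at the reading for t = 9 h.

Q_p = 534.0 m³/s at t = 9 h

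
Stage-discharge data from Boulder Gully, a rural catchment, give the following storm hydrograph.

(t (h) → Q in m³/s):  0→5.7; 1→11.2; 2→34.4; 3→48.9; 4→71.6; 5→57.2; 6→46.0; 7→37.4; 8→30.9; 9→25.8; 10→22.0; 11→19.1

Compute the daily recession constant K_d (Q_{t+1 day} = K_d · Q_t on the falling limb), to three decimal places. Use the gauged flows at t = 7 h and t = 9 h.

K_d ≈ 0.012

Between t = 7 h and t = 9 h the flow falls from 37.4 to 25.8 m³/s over 2×1 h = 2 h.
Per-interval ratio K = (25.8/37.4)^(1/2) = 0.8306; K_d = K^(24/1) = 0.012.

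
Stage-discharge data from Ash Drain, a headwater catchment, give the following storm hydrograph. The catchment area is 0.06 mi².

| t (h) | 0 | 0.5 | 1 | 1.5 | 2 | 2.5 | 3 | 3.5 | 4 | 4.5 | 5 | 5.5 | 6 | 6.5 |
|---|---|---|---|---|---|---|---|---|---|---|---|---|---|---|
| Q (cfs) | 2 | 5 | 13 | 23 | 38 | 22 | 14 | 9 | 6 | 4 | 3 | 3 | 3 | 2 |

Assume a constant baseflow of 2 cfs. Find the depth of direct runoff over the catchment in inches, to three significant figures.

d ≈ 1.54 in

Direct runoff: 0.0, 3.0, 11.0, 21.0, 36.0, 20.0, 12.0, 7.0, 4.0, 2.0, 1.0, 1.0, 1.0, 0.0 cfs; ΣQ_DR = 119.0 cfs.
V = ΣQ_DR · Δt = 119.0 × 1800 s = 2.142 × 10^5 ft³.
Over A = 0.06 mi², depth = V / A = 1.54 in.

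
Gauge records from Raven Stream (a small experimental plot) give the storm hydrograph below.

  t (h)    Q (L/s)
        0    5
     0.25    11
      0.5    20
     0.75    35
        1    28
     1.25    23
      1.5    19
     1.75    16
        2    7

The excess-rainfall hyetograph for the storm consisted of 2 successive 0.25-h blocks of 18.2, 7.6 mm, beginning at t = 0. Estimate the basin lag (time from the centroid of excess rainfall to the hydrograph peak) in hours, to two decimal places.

t_L ≈ 0.55 h

Centroid of excess rainfall: t_c = Σ P_i·t̄_i / ΣP_i = 0.1986 h (block centres at 0.125, 0.375 h).
Hydrograph peak occurs at t = 0.75 h, so basin lag t_L = 0.75 − 0.1986 = 0.55 h.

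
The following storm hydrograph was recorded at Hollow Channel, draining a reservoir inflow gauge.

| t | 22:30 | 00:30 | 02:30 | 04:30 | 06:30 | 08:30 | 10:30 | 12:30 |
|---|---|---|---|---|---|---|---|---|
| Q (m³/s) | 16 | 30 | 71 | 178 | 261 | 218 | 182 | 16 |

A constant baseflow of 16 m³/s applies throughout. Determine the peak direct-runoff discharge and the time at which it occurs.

Q_p = 245.0 m³/s at t = 06:30

Subtracting baseflow gives direct-runoff ordinates: 0.0, 14.0, 55.0, 162.0, 245.0, 202.0, 166.0, 0.0 m³/s.
The maximum is 245.0 m³/s, occurring at the reading for t = 06:30.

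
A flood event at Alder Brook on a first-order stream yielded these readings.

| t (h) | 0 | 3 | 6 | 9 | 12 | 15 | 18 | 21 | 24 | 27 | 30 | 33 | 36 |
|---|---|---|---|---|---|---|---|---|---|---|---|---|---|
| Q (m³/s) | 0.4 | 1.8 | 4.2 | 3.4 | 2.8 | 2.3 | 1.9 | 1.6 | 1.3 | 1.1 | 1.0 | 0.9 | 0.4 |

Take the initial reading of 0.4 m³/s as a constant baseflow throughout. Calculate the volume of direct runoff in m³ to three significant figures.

V ≈ 1.93 × 10^5 m³

Direct-runoff ordinates (Q − Q_b): 0.0, 1.4, 3.8, 3.0, 2.4, 1.9, 1.5, 1.2, 0.9, 0.7, 0.6, 0.5, 0.0 m³/s.
ΣQ_DR = 17.90 m³/s.
With Δt = 3 h = 10800 s, V = ΣQ_DR · Δt = 17.90 × 10800 = 1.93 × 10^5 m³.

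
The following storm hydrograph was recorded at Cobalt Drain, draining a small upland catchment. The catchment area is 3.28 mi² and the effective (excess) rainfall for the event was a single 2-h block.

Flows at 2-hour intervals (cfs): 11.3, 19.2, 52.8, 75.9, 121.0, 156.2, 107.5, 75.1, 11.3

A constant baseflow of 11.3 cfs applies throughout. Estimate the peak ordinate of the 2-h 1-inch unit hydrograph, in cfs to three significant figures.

Direct runoff: 0.0, 7.9, 41.5, 64.6, 109.7, 144.9, 96.2, 63.8, 0.0 cfs; ΣQ_DR = 528.6 cfs, peak = 144.9 cfs.
Runoff depth d = ΣQ_DR·Δt / A = 528.6 × 7200 / (3.28 mi²) = 0.4995 in.
The 1-inch UH is the DRH scaled by (1 in)/d, so U_p = 144.9 × 1/0.4995 = 290 cfs.

U_p ≈ 290 cfs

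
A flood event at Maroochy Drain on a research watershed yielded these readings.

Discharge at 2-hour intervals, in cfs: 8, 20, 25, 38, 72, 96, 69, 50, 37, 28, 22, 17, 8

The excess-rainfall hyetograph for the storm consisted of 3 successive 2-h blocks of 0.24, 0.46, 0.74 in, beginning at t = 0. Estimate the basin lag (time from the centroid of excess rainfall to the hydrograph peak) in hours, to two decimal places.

Centroid of excess rainfall: t_c = Σ P_i·t̄_i / ΣP_i = 3.6944 h (block centres at 1, 3, 5 h).
Hydrograph peak occurs at t = 10 h, so basin lag t_L = 10 − 3.6944 = 6.31 h.

t_L ≈ 6.31 h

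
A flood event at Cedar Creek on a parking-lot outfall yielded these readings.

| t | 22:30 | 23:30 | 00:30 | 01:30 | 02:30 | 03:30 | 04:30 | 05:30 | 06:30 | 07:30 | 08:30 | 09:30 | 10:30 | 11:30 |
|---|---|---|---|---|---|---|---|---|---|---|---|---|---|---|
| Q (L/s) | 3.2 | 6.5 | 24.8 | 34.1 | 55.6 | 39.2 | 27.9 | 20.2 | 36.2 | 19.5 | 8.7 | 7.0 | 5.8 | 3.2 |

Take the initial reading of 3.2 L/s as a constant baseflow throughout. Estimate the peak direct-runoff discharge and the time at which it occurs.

Q_p = 52.4 L/s at t = 02:30

Subtracting baseflow gives direct-runoff ordinates: 0.0, 3.3, 21.6, 30.9, 52.4, 36.0, 24.7, 17.0, 33.0, 16.3, 5.5, 3.8, 2.6, 0.0 L/s.
The maximum is 52.4 L/s, occurring at the reading for t = 02:30.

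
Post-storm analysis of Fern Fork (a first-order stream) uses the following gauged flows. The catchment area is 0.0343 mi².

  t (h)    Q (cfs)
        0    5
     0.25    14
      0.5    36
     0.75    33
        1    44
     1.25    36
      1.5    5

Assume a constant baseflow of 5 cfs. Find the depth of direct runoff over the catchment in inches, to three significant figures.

Direct runoff: 0.0, 9.0, 31.0, 28.0, 39.0, 31.0, 0.0 cfs; ΣQ_DR = 138.0 cfs.
V = ΣQ_DR · Δt = 138.0 × 900 s = 1.242 × 10^5 ft³.
Over A = 0.0343 mi², depth = V / A = 1.56 in.

d ≈ 1.56 in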